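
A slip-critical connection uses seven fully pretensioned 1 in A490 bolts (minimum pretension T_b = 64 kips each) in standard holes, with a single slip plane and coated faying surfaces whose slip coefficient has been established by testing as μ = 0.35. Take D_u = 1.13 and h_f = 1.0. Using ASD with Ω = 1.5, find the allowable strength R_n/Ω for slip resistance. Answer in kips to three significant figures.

118 kips

R_n = μ · D_u · h_f · T_b · n_s · n_b = 0.35 × 1.13 × 1.0 × 64 × 1 × 7 = 177.2 kips.
Allowable strength R_n/Ω = 177.2 / 1.5 = 118 kips.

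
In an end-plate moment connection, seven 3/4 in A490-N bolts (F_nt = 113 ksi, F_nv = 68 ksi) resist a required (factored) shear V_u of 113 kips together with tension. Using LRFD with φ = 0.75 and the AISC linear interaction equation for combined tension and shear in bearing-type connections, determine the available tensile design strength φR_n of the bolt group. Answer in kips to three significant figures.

153 kips

A_b = π·0.75²/4 = 0.4418 in²; f_rv = 113 / (7 × 0.4418) = 36.54 ksi.
F'_nt = 1.3 F_nt − (F_nt / φF_nv) f_rv = 1.3·113 − (113/(0.75·68))·36.54 = 65.94 ksi, capped at F_nt → F'_nt = 65.94 ksi.
R_n = F'_nt · A_b · n = 65.94 × 0.4418 × 7 = 203.9 kips.
Design strength φR_n = 0.75 × 203.9 = 153 kips.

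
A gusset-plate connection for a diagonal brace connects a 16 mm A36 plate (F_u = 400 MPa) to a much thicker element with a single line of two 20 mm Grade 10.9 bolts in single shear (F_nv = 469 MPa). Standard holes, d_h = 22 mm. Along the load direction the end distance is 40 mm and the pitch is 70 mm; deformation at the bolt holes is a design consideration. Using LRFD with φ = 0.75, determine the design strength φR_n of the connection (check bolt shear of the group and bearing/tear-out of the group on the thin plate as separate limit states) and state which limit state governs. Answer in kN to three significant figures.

221 kN (bolt shear governs)

Bolt shear: A_b = π·20²/4 = 314.2 mm²; R_n = 469 × 314.2 × 2 × 1 / 1000 = 294.7 kN → 0.75 × 294.7 = 221 kN.
Bearing (1.2 l_c t F_u ≤ 2.4 d t F_u): upper limit = 2.4·20·16·400 / 1000 = 307.2 kN.
  Edge l_c = 40 − 22/2 = 29 → r_n = 222.7 kN; interior l_c = 70 − 22 = 48 → r_n = 307.2 kN.
  R_n,bearing = 1·222.7 + 1·307.2 = 529.9 kN → 0.75 × 529.9 = 397 kN.
Bolt shear governs: 221 kN.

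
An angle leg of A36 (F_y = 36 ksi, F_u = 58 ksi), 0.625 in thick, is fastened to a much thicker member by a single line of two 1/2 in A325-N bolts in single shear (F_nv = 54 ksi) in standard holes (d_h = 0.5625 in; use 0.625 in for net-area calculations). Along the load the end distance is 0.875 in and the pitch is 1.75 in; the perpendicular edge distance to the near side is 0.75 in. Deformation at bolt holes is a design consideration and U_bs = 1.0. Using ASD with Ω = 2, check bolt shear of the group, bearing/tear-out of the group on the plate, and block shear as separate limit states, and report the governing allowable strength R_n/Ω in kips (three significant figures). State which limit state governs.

Bolt shear: A_b = π·0.5²/4 = 0.1963 in²; R_n = 54 × 0.1963 × 2 × 1 = 21.21 kips → 21.21 / 2 = 10.6 kips.
Bearing: edge l_c = 0.5938, r_n = 25.83 kips; interior l_c = 1.188, r_n = 43.5 kips; R_n = 25.83 + 1·43.5 = 69.33 kips → 34.7 kips.
Block shear: A_gv = 1.641, A_nv = 1.055, A_nt = 0.2734 in²; R_n = min(0.6F_uA_nv, 0.6F_yA_gv) + U_bs·F_u·A_nt = 51.3 kips → 25.6 kips.
Bolt shear governs: 10.6 kips.

10.6 kips (bolt shear governs)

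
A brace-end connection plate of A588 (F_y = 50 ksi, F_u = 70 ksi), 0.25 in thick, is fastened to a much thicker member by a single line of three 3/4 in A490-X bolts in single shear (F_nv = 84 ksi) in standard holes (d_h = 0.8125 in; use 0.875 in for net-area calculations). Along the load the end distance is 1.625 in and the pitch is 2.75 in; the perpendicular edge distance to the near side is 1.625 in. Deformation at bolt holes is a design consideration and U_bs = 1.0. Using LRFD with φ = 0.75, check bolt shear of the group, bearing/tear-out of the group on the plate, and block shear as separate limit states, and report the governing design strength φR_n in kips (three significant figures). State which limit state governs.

Bolt shear: A_b = π·0.75²/4 = 0.4418 in²; R_n = 84 × 0.4418 × 3 × 1 = 111.3 kips → 0.75 × 111.3 = 83.5 kips.
Bearing: edge l_c = 1.219, r_n = 25.59 kips; interior l_c = 1.938, r_n = 31.5 kips; R_n = 25.59 + 2·31.5 = 88.59 kips → 66.4 kips.
Block shear: A_gv = 1.781, A_nv = 1.234, A_nt = 0.2969 in²; R_n = min(0.6F_uA_nv, 0.6F_yA_gv) + U_bs·F_u·A_nt = 72.62 kips → 54.5 kips.
Block shear governs: 54.5 kips.

54.5 kips (block shear governs)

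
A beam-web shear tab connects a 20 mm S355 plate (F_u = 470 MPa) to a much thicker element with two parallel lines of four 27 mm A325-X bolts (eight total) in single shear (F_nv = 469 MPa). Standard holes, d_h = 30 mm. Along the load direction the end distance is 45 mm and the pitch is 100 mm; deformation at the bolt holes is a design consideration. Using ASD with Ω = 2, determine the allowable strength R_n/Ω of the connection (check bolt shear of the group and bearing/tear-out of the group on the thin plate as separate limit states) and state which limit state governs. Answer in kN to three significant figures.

Bolt shear: A_b = π·27²/4 = 572.6 mm²; R_n = 469 × 572.6 × 8 × 1 / 1000 = 2148 kN → 2148 / 2 = 1070 kN.
Bearing (1.2 l_c t F_u ≤ 2.4 d t F_u): upper limit = 2.4·27·20·470 / 1000 = 609.1 kN.
  Edge l_c = 45 − 30/2 = 30 → r_n = 338.4 kN; interior l_c = 100 − 30 = 70 → r_n = 609.1 kN.
  R_n,bearing = 2·338.4 + 6·609.1 = 4332 kN → 4332 / 2 = 2170 kN.
Bolt shear governs: 1070 kN.

1070 kN (bolt shear governs)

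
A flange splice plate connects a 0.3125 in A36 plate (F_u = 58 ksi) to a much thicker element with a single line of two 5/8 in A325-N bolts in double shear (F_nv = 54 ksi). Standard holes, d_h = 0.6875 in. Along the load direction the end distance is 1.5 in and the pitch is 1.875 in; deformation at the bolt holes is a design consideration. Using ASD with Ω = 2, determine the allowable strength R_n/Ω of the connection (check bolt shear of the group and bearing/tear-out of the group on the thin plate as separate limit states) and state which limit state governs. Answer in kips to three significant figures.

25.5 kips (bearing governs)

Bolt shear: A_b = π·0.625²/4 = 0.3068 in²; R_n = 54 × 0.3068 × 2 × 2 = 66.27 kips → 66.27 / 2 = 33.1 kips.
Bearing (1.2 l_c t F_u ≤ 2.4 d t F_u): upper limit = 2.4·0.625·0.3125·58 = 27.19 kips.
  Edge l_c = 1.5 − 0.6875/2 = 1.156 → r_n = 25.15 kips; interior l_c = 1.875 − 0.6875 = 1.188 → r_n = 25.83 kips.
  R_n,bearing = 1·25.15 + 1·25.83 = 50.98 kips → 50.98 / 2 = 25.5 kips.
Bearing governs: 25.5 kips.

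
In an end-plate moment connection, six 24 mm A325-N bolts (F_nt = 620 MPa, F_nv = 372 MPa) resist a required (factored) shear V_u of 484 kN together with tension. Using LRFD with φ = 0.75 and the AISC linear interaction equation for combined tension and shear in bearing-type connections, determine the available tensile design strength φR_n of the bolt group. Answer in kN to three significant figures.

A_b = π·24²/4 = 452.4 mm²; f_rv = 484 × 1000 / (6 × 452.4) = 178.3 MPa.
F'_nt = 1.3 F_nt − (F_nt / φF_nv) f_rv = 1.3·620 − (620/(0.75·372))·178.3 = 409.8 MPa, capped at F_nt → F'_nt = 409.8 MPa.
R_n = F'_nt · A_b · n = 409.8 × 452.4 × 6 / 1000 = 1112 kN.
Design strength φR_n = 0.75 × 1112 = 834 kN.

834 kN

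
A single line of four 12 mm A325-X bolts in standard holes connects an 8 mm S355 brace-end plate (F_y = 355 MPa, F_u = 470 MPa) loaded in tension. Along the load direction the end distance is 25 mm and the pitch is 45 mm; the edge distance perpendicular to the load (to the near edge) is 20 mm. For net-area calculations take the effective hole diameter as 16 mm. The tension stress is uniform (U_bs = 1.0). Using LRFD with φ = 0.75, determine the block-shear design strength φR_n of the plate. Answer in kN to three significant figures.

210 kN

Shear plane L_v = 25 + 3·45 = 160 mm; A_gv = 160 × 8 = 1280 mm².
A_nv = (160 − 3.5·16) × 8 = 832 mm².
A_nt = (20 − 0.5·16) × 8 = 96 mm².
0.6 F_u A_nv = 234.6 kN; 0.6 F_y A_gv = 272.6 kN → shear rupture governs the shear term.
R_n = 234.6 + 1.0 × 470 × 96 / 1000 = 279.7 kN.
Design strength φR_n = 0.75 × 279.7 = 210 kN.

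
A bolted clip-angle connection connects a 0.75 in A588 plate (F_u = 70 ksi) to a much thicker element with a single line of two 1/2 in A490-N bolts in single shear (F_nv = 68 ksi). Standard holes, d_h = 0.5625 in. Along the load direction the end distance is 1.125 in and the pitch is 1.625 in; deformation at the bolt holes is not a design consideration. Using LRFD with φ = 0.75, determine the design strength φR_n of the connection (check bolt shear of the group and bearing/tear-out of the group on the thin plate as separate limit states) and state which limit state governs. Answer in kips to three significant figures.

20 kips (bolt shear governs)

Bolt shear: A_b = π·0.5²/4 = 0.1963 in²; R_n = 68 × 0.1963 × 2 × 1 = 26.7 kips → 0.75 × 26.7 = 20 kips.
Bearing (1.5 l_c t F_u ≤ 3.0 d t F_u): upper limit = 3.0·0.5·0.75·70 = 78.75 kips.
  Edge l_c = 1.125 − 0.5625/2 = 0.8438 → r_n = 66.45 kips; interior l_c = 1.625 − 0.5625 = 1.062 → r_n = 78.75 kips.
  R_n,bearing = 1·66.45 + 1·78.75 = 145.2 kips → 0.75 × 145.2 = 109 kips.
Bolt shear governs: 20 kips.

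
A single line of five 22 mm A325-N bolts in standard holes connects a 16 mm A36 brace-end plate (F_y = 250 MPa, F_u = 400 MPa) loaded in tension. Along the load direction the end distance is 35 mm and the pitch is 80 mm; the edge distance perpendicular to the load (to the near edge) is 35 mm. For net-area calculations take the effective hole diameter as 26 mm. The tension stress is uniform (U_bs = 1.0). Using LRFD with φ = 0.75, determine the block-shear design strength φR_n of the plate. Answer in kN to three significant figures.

Shear plane L_v = 35 + 4·80 = 355 mm; A_gv = 355 × 16 = 5680 mm².
A_nv = (355 − 4.5·26) × 16 = 3808 mm².
A_nt = (35 − 0.5·26) × 16 = 352 mm².
0.6 F_u A_nv = 913.9 kN; 0.6 F_y A_gv = 852 kN → shear yielding governs the shear term.
R_n = 852 + 1.0 × 400 × 352 / 1000 = 992.8 kN.
Design strength φR_n = 0.75 × 992.8 = 745 kN.

745 kN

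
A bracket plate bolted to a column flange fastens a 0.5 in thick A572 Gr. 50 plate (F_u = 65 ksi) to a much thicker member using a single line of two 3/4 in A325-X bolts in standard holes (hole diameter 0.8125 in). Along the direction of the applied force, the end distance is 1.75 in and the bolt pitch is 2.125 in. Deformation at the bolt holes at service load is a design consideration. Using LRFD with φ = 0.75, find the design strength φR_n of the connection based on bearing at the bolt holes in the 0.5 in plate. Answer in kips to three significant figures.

77.7 kips

Per bolt r_n = 1.2 l_c t F_u ≤ 2.4 d t F_u; upper limit = 2.4 × 0.75 × 0.5 × 65 = 58.5 kips.
Edge bolt: l_c = 1.75 − 0.8125/2 = 1.344 in → 1.2 × 1.344 × 0.5 × 65 = 52.41 → r_n = 52.41 kips.
Interior bolts: l_c = 2.125 − 0.8125 = 1.312 in → 1.2 × 1.312 × 0.5 × 65 = 51.19 → r_n = 51.19 kips.
R_n = 1 × 52.41 + 1 × 51.19 = 103.6 kips.
Design strength φR_n = 0.75 × 103.6 = 77.7 kips.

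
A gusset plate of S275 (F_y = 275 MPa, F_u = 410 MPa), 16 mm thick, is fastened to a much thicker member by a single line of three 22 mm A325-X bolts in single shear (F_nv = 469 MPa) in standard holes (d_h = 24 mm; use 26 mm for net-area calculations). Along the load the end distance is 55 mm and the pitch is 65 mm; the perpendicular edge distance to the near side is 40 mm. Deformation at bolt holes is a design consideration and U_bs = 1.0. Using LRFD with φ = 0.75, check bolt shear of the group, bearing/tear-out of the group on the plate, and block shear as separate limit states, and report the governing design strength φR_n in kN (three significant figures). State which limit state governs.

401 kN (bolt shear governs)

Bolt shear: A_b = π·22²/4 = 380.1 mm²; R_n = 469 × 380.1 × 3 × 1 / 1000 = 534.8 kN → 0.75 × 534.8 = 401 kN.
Bearing: edge l_c = 43, r_n = 338.5 kN; interior l_c = 41, r_n = 322.8 kN; R_n = 338.5 + 2·322.8 = 984 kN → 738 kN.
Block shear: A_gv = 2960, A_nv = 1920, A_nt = 432 mm²; R_n = min(0.6F_uA_nv, 0.6F_yA_gv) + U_bs·F_u·A_nt = 649.4 kN → 487 kN.
Bolt shear governs: 401 kN.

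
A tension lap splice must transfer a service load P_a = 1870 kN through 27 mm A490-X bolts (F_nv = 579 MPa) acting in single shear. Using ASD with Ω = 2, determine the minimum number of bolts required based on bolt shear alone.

12 bolts

A_b = π·27²/4 = 572.6 mm².
Per-bolt allowable strength R_n/Ω = 579 × 572.6 × 1 / 1000 / 2 = 165.8 kN.
n ≥ 1870 / 165.8 = 11.28 → use 12 bolts.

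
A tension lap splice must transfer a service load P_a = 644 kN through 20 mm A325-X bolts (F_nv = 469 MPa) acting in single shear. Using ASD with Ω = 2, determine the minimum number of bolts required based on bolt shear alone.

9 bolts

A_b = π·20²/4 = 314.2 mm².
Per-bolt allowable strength R_n/Ω = 469 × 314.2 × 1 / 1000 / 2 = 73.67 kN.
n ≥ 644 / 73.67 = 8.742 → use 9 bolts.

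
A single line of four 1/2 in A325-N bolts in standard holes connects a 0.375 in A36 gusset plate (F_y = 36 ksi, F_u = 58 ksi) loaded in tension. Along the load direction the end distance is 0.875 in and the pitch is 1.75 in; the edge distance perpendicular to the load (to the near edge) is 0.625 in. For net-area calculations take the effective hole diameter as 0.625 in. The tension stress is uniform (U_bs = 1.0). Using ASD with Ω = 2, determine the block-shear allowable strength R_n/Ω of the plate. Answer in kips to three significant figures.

Shear plane L_v = 0.875 + 3·1.75 = 6.125 in; A_gv = 6.125 × 0.375 = 2.297 in².
A_nv = (6.125 − 3.5·0.625) × 0.375 = 1.477 in².
A_nt = (0.625 − 0.5·0.625) × 0.375 = 0.1172 in².
0.6 F_u A_nv = 51.38 kips; 0.6 F_y A_gv = 49.61 kips → shear yielding governs the shear term.
R_n = 49.61 + 1.0 × 58 × 0.1172 = 56.41 kips.
Allowable strength R_n/Ω = 56.41 / 2 = 28.2 kips.

28.2 kips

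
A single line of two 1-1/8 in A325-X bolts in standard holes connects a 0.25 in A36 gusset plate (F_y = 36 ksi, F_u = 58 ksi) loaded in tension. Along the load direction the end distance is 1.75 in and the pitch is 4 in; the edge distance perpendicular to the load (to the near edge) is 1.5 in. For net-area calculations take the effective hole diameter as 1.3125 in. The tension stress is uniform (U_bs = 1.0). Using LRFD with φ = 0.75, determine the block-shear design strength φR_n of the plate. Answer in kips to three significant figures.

32.5 kips

Shear plane L_v = 1.75 + 1·4 = 5.75 in; A_gv = 5.75 × 0.25 = 1.438 in².
A_nv = (5.75 − 1.5·1.3125) × 0.25 = 0.9453 in².
A_nt = (1.5 − 0.5·1.3125) × 0.25 = 0.2109 in².
0.6 F_u A_nv = 32.9 kips; 0.6 F_y A_gv = 31.05 kips → shear yielding governs the shear term.
R_n = 31.05 + 1.0 × 58 × 0.2109 = 43.28 kips.
Design strength φR_n = 0.75 × 43.28 = 32.5 kips.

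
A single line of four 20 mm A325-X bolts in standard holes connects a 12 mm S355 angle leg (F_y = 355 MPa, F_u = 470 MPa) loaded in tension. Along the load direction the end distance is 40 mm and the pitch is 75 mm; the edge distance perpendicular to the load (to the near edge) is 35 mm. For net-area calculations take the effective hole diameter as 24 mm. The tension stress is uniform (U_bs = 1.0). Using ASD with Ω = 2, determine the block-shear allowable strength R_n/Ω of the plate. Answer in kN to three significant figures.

Shear plane L_v = 40 + 3·75 = 265 mm; A_gv = 265 × 12 = 3180 mm².
A_nv = (265 − 3.5·24) × 12 = 2172 mm².
A_nt = (35 − 0.5·24) × 12 = 276 mm².
0.6 F_u A_nv = 612.5 kN; 0.6 F_y A_gv = 677.3 kN → shear rupture governs the shear term.
R_n = 612.5 + 1.0 × 470 × 276 / 1000 = 742.2 kN.
Allowable strength R_n/Ω = 742.2 / 2 = 371 kN.

371 kN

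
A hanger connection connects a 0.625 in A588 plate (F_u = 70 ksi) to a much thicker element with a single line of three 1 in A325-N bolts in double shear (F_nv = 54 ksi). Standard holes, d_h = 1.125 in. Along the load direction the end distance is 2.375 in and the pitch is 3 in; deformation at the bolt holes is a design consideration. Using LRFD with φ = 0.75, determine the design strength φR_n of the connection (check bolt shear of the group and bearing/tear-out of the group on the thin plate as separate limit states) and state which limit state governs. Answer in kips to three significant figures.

191 kips (bolt shear governs)

Bolt shear: A_b = π·1²/4 = 0.7854 in²; R_n = 54 × 0.7854 × 3 × 2 = 254.5 kips → 0.75 × 254.5 = 191 kips.
Bearing (1.2 l_c t F_u ≤ 2.4 d t F_u): upper limit = 2.4·1·0.625·70 = 105 kips.
  Edge l_c = 2.375 − 1.125/2 = 1.812 → r_n = 95.16 kips; interior l_c = 3 − 1.125 = 1.875 → r_n = 98.44 kips.
  R_n,bearing = 1·95.16 + 2·98.44 = 292 kips → 0.75 × 292 = 219 kips.
Bolt shear governs: 191 kips.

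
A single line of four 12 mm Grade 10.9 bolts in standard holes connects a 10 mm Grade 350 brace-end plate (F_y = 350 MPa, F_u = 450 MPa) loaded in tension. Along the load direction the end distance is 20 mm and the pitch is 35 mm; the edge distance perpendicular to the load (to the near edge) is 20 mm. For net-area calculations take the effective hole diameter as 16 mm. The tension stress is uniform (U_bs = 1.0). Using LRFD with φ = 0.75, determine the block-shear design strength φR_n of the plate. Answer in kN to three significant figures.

180 kN

Shear plane L_v = 20 + 3·35 = 125 mm; A_gv = 125 × 10 = 1250 mm².
A_nv = (125 − 3.5·16) × 10 = 690 mm².
A_nt = (20 − 0.5·16) × 10 = 120 mm².
0.6 F_u A_nv = 186.3 kN; 0.6 F_y A_gv = 262.5 kN → shear rupture governs the shear term.
R_n = 186.3 + 1.0 × 450 × 120 / 1000 = 240.3 kN.
Design strength φR_n = 0.75 × 240.3 = 180 kN.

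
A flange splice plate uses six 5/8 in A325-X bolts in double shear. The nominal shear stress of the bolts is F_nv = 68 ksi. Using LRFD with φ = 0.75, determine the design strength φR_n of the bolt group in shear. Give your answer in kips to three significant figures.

188 kips

A_b = π × 0.625² / 4 = 0.3068 in².
R_n = F_nv · A_b · n · n_s = 68 × 0.3068 × 6 × 2 = 250.3 kips.
Design strength φR_n = 0.75 × 250.3 = 188 kips.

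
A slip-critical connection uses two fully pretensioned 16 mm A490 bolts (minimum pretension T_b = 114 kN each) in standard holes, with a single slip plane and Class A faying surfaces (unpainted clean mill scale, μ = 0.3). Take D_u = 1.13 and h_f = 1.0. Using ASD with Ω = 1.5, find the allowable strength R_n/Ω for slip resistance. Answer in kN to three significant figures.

51.5 kN

R_n = μ · D_u · h_f · T_b · n_s · n_b = 0.3 × 1.13 × 1.0 × 114 × 1 × 2 = 77.29 kN.
Allowable strength R_n/Ω = 77.29 / 1.5 = 51.5 kN.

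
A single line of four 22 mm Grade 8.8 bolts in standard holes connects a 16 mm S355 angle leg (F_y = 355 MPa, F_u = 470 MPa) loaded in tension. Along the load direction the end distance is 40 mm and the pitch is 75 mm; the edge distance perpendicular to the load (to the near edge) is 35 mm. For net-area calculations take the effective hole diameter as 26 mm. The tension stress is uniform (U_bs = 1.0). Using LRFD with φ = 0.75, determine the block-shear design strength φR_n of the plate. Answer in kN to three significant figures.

713 kN

Shear plane L_v = 40 + 3·75 = 265 mm; A_gv = 265 × 16 = 4240 mm².
A_nv = (265 − 3.5·26) × 16 = 2784 mm².
A_nt = (35 − 0.5·26) × 16 = 352 mm².
0.6 F_u A_nv = 785.1 kN; 0.6 F_y A_gv = 903.1 kN → shear rupture governs the shear term.
R_n = 785.1 + 1.0 × 470 × 352 / 1000 = 950.5 kN.
Design strength φR_n = 0.75 × 950.5 = 713 kN.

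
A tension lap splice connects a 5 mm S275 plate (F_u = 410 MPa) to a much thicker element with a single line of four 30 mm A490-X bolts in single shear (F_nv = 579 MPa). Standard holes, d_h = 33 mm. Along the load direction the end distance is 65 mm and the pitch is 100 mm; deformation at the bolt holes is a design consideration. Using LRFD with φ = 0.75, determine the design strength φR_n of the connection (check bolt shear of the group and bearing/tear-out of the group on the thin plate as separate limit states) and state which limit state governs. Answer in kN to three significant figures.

422 kN (bearing governs)

Bolt shear: A_b = π·30²/4 = 706.9 mm²; R_n = 579 × 706.9 × 4 × 1 / 1000 = 1637 kN → 0.75 × 1637 = 1230 kN.
Bearing (1.2 l_c t F_u ≤ 2.4 d t F_u): upper limit = 2.4·30·5·410 / 1000 = 147.6 kN.
  Edge l_c = 65 − 33/2 = 48.5 → r_n = 119.3 kN; interior l_c = 100 − 33 = 67 → r_n = 147.6 kN.
  R_n,bearing = 1·119.3 + 3·147.6 = 562.1 kN → 0.75 × 562.1 = 422 kN.
Bearing governs: 422 kN.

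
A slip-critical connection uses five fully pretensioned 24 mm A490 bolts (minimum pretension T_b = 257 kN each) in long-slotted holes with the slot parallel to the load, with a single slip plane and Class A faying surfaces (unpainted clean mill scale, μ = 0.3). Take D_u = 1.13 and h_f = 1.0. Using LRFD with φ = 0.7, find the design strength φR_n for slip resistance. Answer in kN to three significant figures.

R_n = μ · D_u · h_f · T_b · n_s · n_b = 0.3 × 1.13 × 1.0 × 257 × 1 × 5 = 435.6 kN.
Design strength φR_n = 0.7 × 435.6 = 305 kN.

305 kN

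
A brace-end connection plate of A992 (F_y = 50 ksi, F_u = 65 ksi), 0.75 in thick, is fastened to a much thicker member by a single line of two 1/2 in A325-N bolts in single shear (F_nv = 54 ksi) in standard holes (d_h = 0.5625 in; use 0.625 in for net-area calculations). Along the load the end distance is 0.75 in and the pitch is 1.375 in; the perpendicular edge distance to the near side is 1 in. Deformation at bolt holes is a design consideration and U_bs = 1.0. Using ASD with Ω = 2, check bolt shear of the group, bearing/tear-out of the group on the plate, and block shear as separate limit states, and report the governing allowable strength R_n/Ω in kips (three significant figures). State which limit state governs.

10.6 kips (bolt shear governs)

Bolt shear: A_b = π·0.5²/4 = 0.1963 in²; R_n = 54 × 0.1963 × 2 × 1 = 21.21 kips → 21.21 / 2 = 10.6 kips.
Bearing: edge l_c = 0.4688, r_n = 27.42 kips; interior l_c = 0.8125, r_n = 47.53 kips; R_n = 27.42 + 1·47.53 = 74.95 kips → 37.5 kips.
Block shear: A_gv = 1.594, A_nv = 0.8906, A_nt = 0.5156 in²; R_n = min(0.6F_uA_nv, 0.6F_yA_gv) + U_bs·F_u·A_nt = 68.25 kips → 34.1 kips.
Bolt shear governs: 10.6 kips.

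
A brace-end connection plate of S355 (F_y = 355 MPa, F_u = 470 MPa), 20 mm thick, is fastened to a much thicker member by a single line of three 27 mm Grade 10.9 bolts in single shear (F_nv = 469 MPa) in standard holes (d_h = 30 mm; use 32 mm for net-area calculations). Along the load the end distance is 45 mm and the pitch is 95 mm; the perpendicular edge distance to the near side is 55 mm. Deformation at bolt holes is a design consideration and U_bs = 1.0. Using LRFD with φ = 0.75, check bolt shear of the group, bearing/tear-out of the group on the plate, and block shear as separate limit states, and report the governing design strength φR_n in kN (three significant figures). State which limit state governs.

Bolt shear: A_b = π·27²/4 = 572.6 mm²; R_n = 469 × 572.6 × 3 × 1 / 1000 = 805.6 kN → 0.75 × 805.6 = 604 kN.
Bearing: edge l_c = 30, r_n = 338.4 kN; interior l_c = 65, r_n = 609.1 kN; R_n = 338.4 + 2·609.1 = 1557 kN → 1170 kN.
Block shear: A_gv = 4700, A_nv = 3100, A_nt = 780 mm²; R_n = min(0.6F_uA_nv, 0.6F_yA_gv) + U_bs·F_u·A_nt = 1241 kN → 931 kN.
Bolt shear governs: 604 kN.

604 kN (bolt shear governs)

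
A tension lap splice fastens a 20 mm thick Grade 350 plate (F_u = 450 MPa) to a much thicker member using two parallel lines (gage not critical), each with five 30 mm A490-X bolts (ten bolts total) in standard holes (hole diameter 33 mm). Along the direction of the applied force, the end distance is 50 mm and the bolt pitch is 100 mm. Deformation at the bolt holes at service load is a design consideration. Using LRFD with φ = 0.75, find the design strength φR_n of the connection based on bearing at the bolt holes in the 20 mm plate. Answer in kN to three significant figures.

Per bolt r_n = 1.2 l_c t F_u ≤ 2.4 d t F_u; upper limit = 2.4 × 30 × 20 × 450 / 1000 = 648 kN.
Edge bolt: l_c = 50 − 33/2 = 33.5 mm → 1.2 × 33.5 × 20 × 450 / 1000 = 361.8 → r_n = 361.8 kN.
Interior bolts: l_c = 100 − 33 = 67 mm → 1.2 × 67 × 20 × 450 / 1000 = 723.6 → r_n = 648 kN.
R_n = 2 × 361.8 + 8 × 648 = 5908 kN.
Design strength φR_n = 0.75 × 5908 = 4430 kN.

4430 kN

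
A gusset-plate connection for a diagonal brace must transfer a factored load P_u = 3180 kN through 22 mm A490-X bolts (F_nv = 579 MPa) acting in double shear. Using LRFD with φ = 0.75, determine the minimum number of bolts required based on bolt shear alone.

10 bolts

A_b = π·22²/4 = 380.1 mm².
Per-bolt design strength φR_n = 0.75 × 579 × 380.1 × 2 / 1000 = 330.1 kN.
n ≥ 3180 / 330.1 = 9.632 → use 10 bolts.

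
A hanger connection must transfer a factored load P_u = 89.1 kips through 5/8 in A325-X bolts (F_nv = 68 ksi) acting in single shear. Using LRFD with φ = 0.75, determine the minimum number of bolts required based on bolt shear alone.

6 bolts

A_b = π·0.625²/4 = 0.3068 in².
Per-bolt design strength φR_n = 0.75 × 68 × 0.3068 × 1 = 15.65 kips.
n ≥ 89.1 / 15.65 = 5.695 → use 6 bolts.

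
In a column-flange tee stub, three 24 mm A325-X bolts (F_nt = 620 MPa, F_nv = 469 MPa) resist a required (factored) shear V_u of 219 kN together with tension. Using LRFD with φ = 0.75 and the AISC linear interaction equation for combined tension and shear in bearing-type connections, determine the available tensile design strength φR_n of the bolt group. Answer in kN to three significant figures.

531 kN

A_b = π·24²/4 = 452.4 mm²; f_rv = 219 × 1000 / (3 × 452.4) = 161.4 MPa.
F'_nt = 1.3 F_nt − (F_nt / φF_nv) f_rv = 1.3·620 − (620/(0.75·469))·161.4 = 521.6 MPa, capped at F_nt → F'_nt = 521.6 MPa.
R_n = F'_nt · A_b · n = 521.6 × 452.4 × 3 / 1000 = 707.9 kN.
Design strength φR_n = 0.75 × 707.9 = 531 kN.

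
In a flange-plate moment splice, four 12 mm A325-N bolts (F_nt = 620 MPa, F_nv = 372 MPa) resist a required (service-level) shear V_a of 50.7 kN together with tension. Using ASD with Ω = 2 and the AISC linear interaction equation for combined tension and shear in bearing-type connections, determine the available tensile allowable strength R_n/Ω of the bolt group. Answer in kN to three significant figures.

A_b = π·12²/4 = 113.1 mm²; f_rv = 50.7 × 1000 / (4 × 113.1) = 112.1 MPa.
F'_nt = 1.3 F_nt − (Ω F_nt / F_nv) f_rv = 1.3·620 − (2·620/372)·112.1 = 432.4 MPa, capped at F_nt → F'_nt = 432.4 MPa.
R_n = F'_nt · A_b · n = 432.4 × 113.1 × 4 / 1000 = 195.6 kN.
Allowable strength R_n/Ω = 195.6 / 2 = 97.8 kN.

97.8 kN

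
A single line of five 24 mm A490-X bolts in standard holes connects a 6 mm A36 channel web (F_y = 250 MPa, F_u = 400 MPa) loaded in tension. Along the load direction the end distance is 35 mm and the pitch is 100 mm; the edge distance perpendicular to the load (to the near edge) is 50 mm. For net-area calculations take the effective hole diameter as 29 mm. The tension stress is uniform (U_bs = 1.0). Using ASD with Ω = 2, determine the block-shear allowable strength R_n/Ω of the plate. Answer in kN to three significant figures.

238 kN

Shear plane L_v = 35 + 4·100 = 435 mm; A_gv = 435 × 6 = 2610 mm².
A_nv = (435 − 4.5·29) × 6 = 1827 mm².
A_nt = (50 − 0.5·29) × 6 = 213 mm².
0.6 F_u A_nv = 438.5 kN; 0.6 F_y A_gv = 391.5 kN → shear yielding governs the shear term.
R_n = 391.5 + 1.0 × 400 × 213 / 1000 = 476.7 kN.
Allowable strength R_n/Ω = 476.7 / 2 = 238 kN.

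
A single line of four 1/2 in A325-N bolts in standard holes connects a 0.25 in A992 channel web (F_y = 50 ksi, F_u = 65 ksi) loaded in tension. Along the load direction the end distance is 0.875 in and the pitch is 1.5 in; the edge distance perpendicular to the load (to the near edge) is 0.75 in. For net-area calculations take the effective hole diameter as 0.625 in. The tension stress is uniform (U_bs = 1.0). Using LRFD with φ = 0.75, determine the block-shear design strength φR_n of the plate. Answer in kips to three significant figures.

Shear plane L_v = 0.875 + 3·1.5 = 5.375 in; A_gv = 5.375 × 0.25 = 1.344 in².
A_nv = (5.375 − 3.5·0.625) × 0.25 = 0.7969 in².
A_nt = (0.75 − 0.5·0.625) × 0.25 = 0.1094 in².
0.6 F_u A_nv = 31.08 kips; 0.6 F_y A_gv = 40.31 kips → shear rupture governs the shear term.
R_n = 31.08 + 1.0 × 65 × 0.1094 = 38.19 kips.
Design strength φR_n = 0.75 × 38.19 = 28.6 kips.

28.6 kips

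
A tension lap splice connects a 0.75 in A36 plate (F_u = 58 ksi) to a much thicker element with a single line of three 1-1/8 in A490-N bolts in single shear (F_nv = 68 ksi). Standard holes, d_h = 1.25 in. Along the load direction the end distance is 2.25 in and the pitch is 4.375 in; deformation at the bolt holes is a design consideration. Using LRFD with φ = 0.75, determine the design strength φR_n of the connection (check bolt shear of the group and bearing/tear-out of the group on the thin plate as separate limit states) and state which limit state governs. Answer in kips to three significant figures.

Bolt shear: A_b = π·1.125²/4 = 0.994 in²; R_n = 68 × 0.994 × 3 × 1 = 202.8 kips → 0.75 × 202.8 = 152 kips.
Bearing (1.2 l_c t F_u ≤ 2.4 d t F_u): upper limit = 2.4·1.125·0.75·58 = 117.4 kips.
  Edge l_c = 2.25 − 1.25/2 = 1.625 → r_n = 84.82 kips; interior l_c = 4.375 − 1.25 = 3.125 → r_n = 117.4 kips.
  R_n,bearing = 1·84.82 + 2·117.4 = 319.7 kips → 0.75 × 319.7 = 240 kips.
Bolt shear governs: 152 kips.

152 kips (bolt shear governs)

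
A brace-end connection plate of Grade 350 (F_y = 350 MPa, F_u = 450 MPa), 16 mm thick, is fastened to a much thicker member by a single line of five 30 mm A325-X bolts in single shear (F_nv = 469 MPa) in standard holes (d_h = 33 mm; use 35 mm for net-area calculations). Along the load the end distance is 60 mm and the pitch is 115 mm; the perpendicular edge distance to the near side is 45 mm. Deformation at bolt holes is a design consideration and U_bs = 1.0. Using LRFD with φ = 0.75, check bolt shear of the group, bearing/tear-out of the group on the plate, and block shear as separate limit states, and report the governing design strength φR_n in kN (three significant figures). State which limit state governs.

1240 kN (bolt shear governs)

Bolt shear: A_b = π·30²/4 = 706.9 mm²; R_n = 469 × 706.9 × 5 × 1 / 1000 = 1658 kN → 0.75 × 1658 = 1240 kN.
Bearing: edge l_c = 43.5, r_n = 375.8 kN; interior l_c = 82, r_n = 518.4 kN; R_n = 375.8 + 4·518.4 = 2449 kN → 1840 kN.
Block shear: A_gv = 8320, A_nv = 5800, A_nt = 440 mm²; R_n = min(0.6F_uA_nv, 0.6F_yA_gv) + U_bs·F_u·A_nt = 1764 kN → 1320 kN.
Bolt shear governs: 1240 kN.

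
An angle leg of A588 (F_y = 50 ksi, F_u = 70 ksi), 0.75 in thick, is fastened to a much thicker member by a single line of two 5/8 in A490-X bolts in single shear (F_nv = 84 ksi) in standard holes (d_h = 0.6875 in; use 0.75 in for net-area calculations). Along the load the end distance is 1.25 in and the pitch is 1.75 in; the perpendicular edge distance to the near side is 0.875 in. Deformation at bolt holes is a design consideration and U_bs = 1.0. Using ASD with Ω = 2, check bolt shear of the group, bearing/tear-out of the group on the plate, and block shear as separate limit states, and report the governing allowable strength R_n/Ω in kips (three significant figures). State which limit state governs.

25.8 kips (bolt shear governs)

Bolt shear: A_b = π·0.625²/4 = 0.3068 in²; R_n = 84 × 0.3068 × 2 × 1 = 51.54 kips → 51.54 / 2 = 25.8 kips.
Bearing: edge l_c = 0.9062, r_n = 57.09 kips; interior l_c = 1.062, r_n = 66.94 kips; R_n = 57.09 + 1·66.94 = 124 kips → 62 kips.
Block shear: A_gv = 2.25, A_nv = 1.406, A_nt = 0.375 in²; R_n = min(0.6F_uA_nv, 0.6F_yA_gv) + U_bs·F_u·A_nt = 85.31 kips → 42.7 kips.
Bolt shear governs: 25.8 kips.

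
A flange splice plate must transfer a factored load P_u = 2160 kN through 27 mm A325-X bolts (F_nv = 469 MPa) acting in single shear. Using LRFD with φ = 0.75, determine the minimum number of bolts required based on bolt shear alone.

A_b = π·27²/4 = 572.6 mm².
Per-bolt design strength φR_n = 0.75 × 469 × 572.6 × 1 / 1000 = 201.4 kN.
n ≥ 2160 / 201.4 = 10.73 → use 11 bolts.

11 bolts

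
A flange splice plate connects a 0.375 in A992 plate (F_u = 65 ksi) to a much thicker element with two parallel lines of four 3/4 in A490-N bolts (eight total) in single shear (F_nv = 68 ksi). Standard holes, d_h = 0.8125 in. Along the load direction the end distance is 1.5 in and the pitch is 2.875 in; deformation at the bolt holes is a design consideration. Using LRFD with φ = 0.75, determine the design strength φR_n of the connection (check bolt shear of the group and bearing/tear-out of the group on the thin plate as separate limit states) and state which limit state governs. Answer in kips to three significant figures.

Bolt shear: A_b = π·0.75²/4 = 0.4418 in²; R_n = 68 × 0.4418 × 8 × 1 = 240.3 kips → 0.75 × 240.3 = 180 kips.
Bearing (1.2 l_c t F_u ≤ 2.4 d t F_u): upper limit = 2.4·0.75·0.375·65 = 43.87 kips.
  Edge l_c = 1.5 − 0.8125/2 = 1.094 → r_n = 31.99 kips; interior l_c = 2.875 − 0.8125 = 2.062 → r_n = 43.87 kips.
  R_n,bearing = 2·31.99 + 6·43.87 = 327.2 kips → 0.75 × 327.2 = 245 kips.
Bolt shear governs: 180 kips.

180 kips (bolt shear governs)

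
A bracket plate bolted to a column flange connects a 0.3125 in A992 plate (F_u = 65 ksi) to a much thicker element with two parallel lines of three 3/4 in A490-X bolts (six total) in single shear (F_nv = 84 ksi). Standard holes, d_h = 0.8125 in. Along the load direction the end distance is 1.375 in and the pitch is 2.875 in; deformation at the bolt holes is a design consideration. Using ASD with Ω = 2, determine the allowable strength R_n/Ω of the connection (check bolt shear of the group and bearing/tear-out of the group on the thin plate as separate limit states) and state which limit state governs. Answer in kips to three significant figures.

Bolt shear: A_b = π·0.75²/4 = 0.4418 in²; R_n = 84 × 0.4418 × 6 × 1 = 222.7 kips → 222.7 / 2 = 111 kips.
Bearing (1.2 l_c t F_u ≤ 2.4 d t F_u): upper limit = 2.4·0.75·0.3125·65 = 36.56 kips.
  Edge l_c = 1.375 − 0.8125/2 = 0.9688 → r_n = 23.61 kips; interior l_c = 2.875 − 0.8125 = 2.062 → r_n = 36.56 kips.
  R_n,bearing = 2·23.61 + 4·36.56 = 193.5 kips → 193.5 / 2 = 96.7 kips.
Bearing governs: 96.7 kips.

96.7 kips (bearing governs)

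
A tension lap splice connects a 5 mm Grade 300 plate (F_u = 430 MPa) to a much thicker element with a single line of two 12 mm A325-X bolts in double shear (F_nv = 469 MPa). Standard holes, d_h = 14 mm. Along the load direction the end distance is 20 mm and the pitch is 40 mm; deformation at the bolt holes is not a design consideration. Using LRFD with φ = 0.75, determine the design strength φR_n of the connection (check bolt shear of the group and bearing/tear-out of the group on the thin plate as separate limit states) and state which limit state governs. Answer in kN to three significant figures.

Bolt shear: A_b = π·12²/4 = 113.1 mm²; R_n = 469 × 113.1 × 2 × 2 / 1000 = 212.2 kN → 0.75 × 212.2 = 159 kN.
Bearing (1.5 l_c t F_u ≤ 3.0 d t F_u): upper limit = 3.0·12·5·430 / 1000 = 77.4 kN.
  Edge l_c = 20 − 14/2 = 13 → r_n = 41.93 kN; interior l_c = 40 − 14 = 26 → r_n = 77.4 kN.
  R_n,bearing = 1·41.93 + 1·77.4 = 119.3 kN → 0.75 × 119.3 = 89.5 kN.
Bearing governs: 89.5 kN.

89.5 kN (bearing governs)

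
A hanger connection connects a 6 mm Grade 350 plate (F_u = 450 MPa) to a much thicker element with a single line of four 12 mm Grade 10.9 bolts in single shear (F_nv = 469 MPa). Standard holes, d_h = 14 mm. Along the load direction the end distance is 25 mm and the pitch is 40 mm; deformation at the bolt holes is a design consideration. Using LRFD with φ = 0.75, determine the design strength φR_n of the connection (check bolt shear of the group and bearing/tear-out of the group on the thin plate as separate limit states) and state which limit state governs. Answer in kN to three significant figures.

159 kN (bolt shear governs)

Bolt shear: A_b = π·12²/4 = 113.1 mm²; R_n = 469 × 113.1 × 4 × 1 / 1000 = 212.2 kN → 0.75 × 212.2 = 159 kN.
Bearing (1.2 l_c t F_u ≤ 2.4 d t F_u): upper limit = 2.4·12·6·450 / 1000 = 77.76 kN.
  Edge l_c = 25 − 14/2 = 18 → r_n = 58.32 kN; interior l_c = 40 − 14 = 26 → r_n = 77.76 kN.
  R_n,bearing = 1·58.32 + 3·77.76 = 291.6 kN → 0.75 × 291.6 = 219 kN.
Bolt shear governs: 159 kN.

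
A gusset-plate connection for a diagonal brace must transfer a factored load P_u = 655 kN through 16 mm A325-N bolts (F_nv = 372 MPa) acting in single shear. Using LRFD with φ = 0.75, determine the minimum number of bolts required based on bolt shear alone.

12 bolts

A_b = π·16²/4 = 201.1 mm².
Per-bolt design strength φR_n = 0.75 × 372 × 201.1 × 1 / 1000 = 56.1 kN.
n ≥ 655 / 56.1 = 11.68 → use 12 bolts.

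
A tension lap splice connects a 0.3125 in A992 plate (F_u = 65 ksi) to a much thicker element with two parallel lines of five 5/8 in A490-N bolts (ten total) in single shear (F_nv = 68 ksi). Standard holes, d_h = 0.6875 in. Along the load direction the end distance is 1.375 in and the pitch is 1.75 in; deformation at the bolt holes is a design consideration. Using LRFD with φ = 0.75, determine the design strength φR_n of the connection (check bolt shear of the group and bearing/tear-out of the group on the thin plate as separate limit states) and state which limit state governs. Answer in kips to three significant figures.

Bolt shear: A_b = π·0.625²/4 = 0.3068 in²; R_n = 68 × 0.3068 × 10 × 1 = 208.6 kips → 0.75 × 208.6 = 156 kips.
Bearing (1.2 l_c t F_u ≤ 2.4 d t F_u): upper limit = 2.4·0.625·0.3125·65 = 30.47 kips.
  Edge l_c = 1.375 − 0.6875/2 = 1.031 → r_n = 25.14 kips; interior l_c = 1.75 − 0.6875 = 1.062 → r_n = 25.9 kips.
  R_n,bearing = 2·25.14 + 8·25.9 = 257.5 kips → 0.75 × 257.5 = 193 kips.
Bolt shear governs: 156 kips.

156 kips (bolt shear governs)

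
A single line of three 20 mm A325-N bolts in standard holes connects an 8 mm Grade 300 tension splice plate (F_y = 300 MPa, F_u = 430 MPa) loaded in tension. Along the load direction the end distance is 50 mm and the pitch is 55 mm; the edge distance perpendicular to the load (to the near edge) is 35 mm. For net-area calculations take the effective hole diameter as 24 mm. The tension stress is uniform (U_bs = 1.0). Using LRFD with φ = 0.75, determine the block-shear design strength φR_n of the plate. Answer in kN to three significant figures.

214 kN

Shear plane L_v = 50 + 2·55 = 160 mm; A_gv = 160 × 8 = 1280 mm².
A_nv = (160 − 2.5·24) × 8 = 800 mm².
A_nt = (35 − 0.5·24) × 8 = 184 mm².
0.6 F_u A_nv = 206.4 kN; 0.6 F_y A_gv = 230.4 kN → shear rupture governs the shear term.
R_n = 206.4 + 1.0 × 430 × 184 / 1000 = 285.5 kN.
Design strength φR_n = 0.75 × 285.5 = 214 kN.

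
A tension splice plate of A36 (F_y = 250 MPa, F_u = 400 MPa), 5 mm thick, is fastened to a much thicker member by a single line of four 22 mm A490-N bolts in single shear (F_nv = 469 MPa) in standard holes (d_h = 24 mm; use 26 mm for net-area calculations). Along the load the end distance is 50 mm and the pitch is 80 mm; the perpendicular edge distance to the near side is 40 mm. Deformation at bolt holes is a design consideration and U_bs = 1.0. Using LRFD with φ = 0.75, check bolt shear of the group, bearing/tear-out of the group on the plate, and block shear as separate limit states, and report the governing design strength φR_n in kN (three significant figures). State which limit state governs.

Bolt shear: A_b = π·22²/4 = 380.1 mm²; R_n = 469 × 380.1 × 4 × 1 / 1000 = 713.1 kN → 0.75 × 713.1 = 535 kN.
Bearing: edge l_c = 38, r_n = 91.2 kN; interior l_c = 56, r_n = 105.6 kN; R_n = 91.2 + 3·105.6 = 408 kN → 306 kN.
Block shear: A_gv = 1450, A_nv = 995, A_nt = 135 mm²; R_n = min(0.6F_uA_nv, 0.6F_yA_gv) + U_bs·F_u·A_nt = 271.5 kN → 204 kN.
Block shear governs: 204 kN.

204 kN (block shear governs)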